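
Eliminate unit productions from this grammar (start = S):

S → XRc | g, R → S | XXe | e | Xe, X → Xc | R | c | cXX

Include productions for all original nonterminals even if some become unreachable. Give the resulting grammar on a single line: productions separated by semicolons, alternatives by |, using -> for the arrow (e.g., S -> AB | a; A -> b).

Unit productions: R->S, X->R.
Unit pairs (A ⇒* B via units): (R,S), (X,R), (X,S).
S: inherits non-unit rules of {S} → XRc | g.
R: inherits non-unit rules of {R, S} → XRc | XXe | Xe | e | g.
X: inherits non-unit rules of {R, S, X} → XRc | XXe | Xc | Xe | c | cXX | e | g.

S -> g | XRc; R -> e | g | Xe | XRc | XXe; X -> c | e | g | Xc | Xe | XRc | XXe | cXX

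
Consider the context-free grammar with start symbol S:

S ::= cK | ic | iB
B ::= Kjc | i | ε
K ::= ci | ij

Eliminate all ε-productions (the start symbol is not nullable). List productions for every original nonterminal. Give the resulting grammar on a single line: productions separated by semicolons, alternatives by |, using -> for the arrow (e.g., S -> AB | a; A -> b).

Nullable set: {B}.
S -> iB: B nullable, giving i | iB.
Drop B -> ε.
Unchanged (no nullable symbols): S -> cK; S -> ic; B -> Kjc; B -> i; K -> ci; K -> ij.

S -> i | cK | iB | ic; B -> i | Kjc; K -> ci | ij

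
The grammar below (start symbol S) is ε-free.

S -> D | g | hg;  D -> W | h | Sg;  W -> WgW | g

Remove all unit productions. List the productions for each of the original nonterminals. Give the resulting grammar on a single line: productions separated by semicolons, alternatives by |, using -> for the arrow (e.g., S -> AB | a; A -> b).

S -> g | h | Sg | hg | WgW; D -> g | h | Sg | WgW; W -> g | WgW

Unit productions: D->W, S->D.
Unit pairs (A ⇒* B via units): (D,W), (S,D), (S,W).
S: inherits non-unit rules of {D, S, W} → Sg | WgW | g | h | hg.
D: inherits non-unit rules of {D, W} → Sg | WgW | g | h.
W: inherits non-unit rules of {W} → WgW | g.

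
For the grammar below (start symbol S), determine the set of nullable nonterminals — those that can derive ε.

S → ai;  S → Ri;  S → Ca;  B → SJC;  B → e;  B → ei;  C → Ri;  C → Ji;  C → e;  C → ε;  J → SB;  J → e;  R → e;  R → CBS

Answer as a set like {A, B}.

Directly nullable (have an ε-rule): {C}.
Not nullable: B, J, R, S — each has a terminal in every rule's right-hand side or depends on a non-nullable symbol.

{C}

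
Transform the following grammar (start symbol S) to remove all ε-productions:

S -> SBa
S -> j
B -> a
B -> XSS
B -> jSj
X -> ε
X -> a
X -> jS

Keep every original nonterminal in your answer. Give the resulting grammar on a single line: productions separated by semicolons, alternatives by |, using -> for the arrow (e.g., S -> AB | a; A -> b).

Nullable set: {X}.
B -> XSS: X nullable, giving SS | XSS.
Drop X -> ε.
Unchanged (no nullable symbols): S -> SBa; S -> j; B -> a; B -> jSj; X -> a; X -> jS.

S -> j | SBa; B -> a | SS | XSS | jSj; X -> a | jS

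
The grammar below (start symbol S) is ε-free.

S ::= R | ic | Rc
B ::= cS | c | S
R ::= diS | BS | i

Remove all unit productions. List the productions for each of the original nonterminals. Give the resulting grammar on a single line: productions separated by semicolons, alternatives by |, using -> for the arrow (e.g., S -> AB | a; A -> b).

Unit productions: B->S, S->R.
Unit pairs (A ⇒* B via units): (B,R), (B,S), (S,R).
S: inherits non-unit rules of {R, S} → BS | Rc | diS | i | ic.
B: inherits non-unit rules of {B, R, S} → BS | Rc | c | cS | diS | i | ic.
R: inherits non-unit rules of {R} → BS | diS | i.

S -> i | BS | Rc | ic | diS; B -> c | i | BS | Rc | cS | ic | diS; R -> i | BS | diS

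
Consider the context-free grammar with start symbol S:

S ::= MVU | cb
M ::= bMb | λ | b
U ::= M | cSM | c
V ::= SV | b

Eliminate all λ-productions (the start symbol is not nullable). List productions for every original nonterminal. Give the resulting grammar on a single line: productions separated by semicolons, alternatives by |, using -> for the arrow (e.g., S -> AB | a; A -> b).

S -> V | MV | VU | cb | MVU; M -> b | bb | bMb; U -> M | c | cS | cSM; V -> b | SV

Nullable set: {M, U}.
S -> MVU: M, U nullable, giving MV | MVU | V | VU.
Drop M -> λ.
M -> bMb: M nullable, giving bMb | bb.
U -> M: M nullable, giving M.
U -> cSM: M nullable, giving cS | cSM.
Unchanged (no nullable symbols): S -> cb; M -> b; U -> c; V -> SV; V -> b.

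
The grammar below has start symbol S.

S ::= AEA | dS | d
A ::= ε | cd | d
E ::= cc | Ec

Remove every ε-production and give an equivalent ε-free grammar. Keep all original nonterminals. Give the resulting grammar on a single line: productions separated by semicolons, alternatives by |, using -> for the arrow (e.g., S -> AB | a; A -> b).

S -> E | d | AE | EA | dS | AEA; A -> d | cd; E -> Ec | cc

Nullable set: {A}.
S -> AEA: A, A nullable, giving AE | AEA | E | EA.
Drop A -> ε.
Unchanged (no nullable symbols): S -> d; S -> dS; A -> cd; A -> d; E -> Ec; E -> cc.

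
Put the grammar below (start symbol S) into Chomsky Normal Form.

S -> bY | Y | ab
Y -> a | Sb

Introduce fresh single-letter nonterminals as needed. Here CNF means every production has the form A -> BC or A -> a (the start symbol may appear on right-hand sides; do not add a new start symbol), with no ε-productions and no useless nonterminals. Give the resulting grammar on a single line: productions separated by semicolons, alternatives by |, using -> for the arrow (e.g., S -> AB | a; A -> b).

No ε-productions.
After unit-elimination: S -> a | Sb | ab | bY; Y -> a | Sb.
TERM: introduce B -> a, A -> b and substitute in every rule of length ≥2.

S -> a | AY | BA | SA; A -> b; B -> a; Y -> a | SA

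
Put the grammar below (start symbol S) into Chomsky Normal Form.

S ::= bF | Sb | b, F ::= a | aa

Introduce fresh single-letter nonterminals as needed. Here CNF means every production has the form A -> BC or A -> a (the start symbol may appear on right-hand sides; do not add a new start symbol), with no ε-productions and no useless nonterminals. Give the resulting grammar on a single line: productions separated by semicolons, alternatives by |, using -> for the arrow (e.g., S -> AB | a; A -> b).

S -> b | BF | SB; A -> a; B -> b; F -> a | AA

No ε-productions.
No unit productions to eliminate.
TERM: introduce A -> a, B -> b and substitute in every rule of length ≥2.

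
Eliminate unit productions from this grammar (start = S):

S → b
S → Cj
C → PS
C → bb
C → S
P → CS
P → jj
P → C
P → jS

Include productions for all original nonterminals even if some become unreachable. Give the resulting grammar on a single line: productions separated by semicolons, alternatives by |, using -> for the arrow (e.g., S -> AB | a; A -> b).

S -> b | Cj; C -> b | Cj | PS | bb; P -> b | CS | Cj | PS | bb | jS | jj

Unit productions: C->S, P->C.
Unit pairs (A ⇒* B via units): (C,S), (P,C), (P,S).
S: inherits non-unit rules of {S} → Cj | b.
C: inherits non-unit rules of {C, S} → Cj | PS | b | bb.
P: inherits non-unit rules of {C, P, S} → CS | Cj | PS | b | bb | jS | jj.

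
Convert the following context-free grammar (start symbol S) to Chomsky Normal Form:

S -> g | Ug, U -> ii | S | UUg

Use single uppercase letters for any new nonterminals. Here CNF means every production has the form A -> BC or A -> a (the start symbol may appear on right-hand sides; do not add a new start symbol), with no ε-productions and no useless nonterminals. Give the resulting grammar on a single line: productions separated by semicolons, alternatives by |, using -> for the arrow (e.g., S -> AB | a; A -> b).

No ε-productions.
After unit-elimination: S -> g | Ug; U -> g | Ug | ii | UUg.
TERM: introduce A -> g, B -> i and substitute in every rule of length ≥2.
BIN: U -> UUA becomes U -> UC, C -> UA.

S -> g | UA; A -> g; B -> i; C -> UA; U -> g | BB | UA | UC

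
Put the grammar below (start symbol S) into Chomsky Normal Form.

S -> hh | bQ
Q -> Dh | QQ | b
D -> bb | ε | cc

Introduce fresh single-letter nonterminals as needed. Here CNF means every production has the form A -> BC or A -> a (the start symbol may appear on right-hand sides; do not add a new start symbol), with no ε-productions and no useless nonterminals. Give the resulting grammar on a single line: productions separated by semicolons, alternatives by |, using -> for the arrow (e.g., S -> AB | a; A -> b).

Nullable: {D}; after ε-elimination: S -> bQ | hh; D -> bb | cc; Q -> b | h | Dh | QQ.
No unit productions to eliminate.
TERM: introduce A -> b, B -> c, C -> h and substitute in every rule of length ≥2.

S -> AQ | CC; A -> b; B -> c; C -> h; D -> AA | BB; Q -> b | h | DC | QQ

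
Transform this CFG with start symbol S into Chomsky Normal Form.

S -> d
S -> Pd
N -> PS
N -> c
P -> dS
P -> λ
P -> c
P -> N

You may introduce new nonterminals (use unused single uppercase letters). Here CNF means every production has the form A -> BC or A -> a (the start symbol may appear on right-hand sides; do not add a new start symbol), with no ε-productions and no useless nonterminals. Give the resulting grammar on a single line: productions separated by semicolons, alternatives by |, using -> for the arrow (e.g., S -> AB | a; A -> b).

S -> d | PA; A -> d; P -> c | d | AS | PA | PS

Nullable: {P}; after ε-elimination: S -> d | Pd; N -> S | c | PS; P -> N | c | dS.
After unit-elimination: S -> d | Pd; N -> c | d | PS | Pd; P -> c | d | PS | Pd | dS.
TERM: introduce A -> d and substitute in every rule of length ≥2.
Drop unreachable/unproductive: N.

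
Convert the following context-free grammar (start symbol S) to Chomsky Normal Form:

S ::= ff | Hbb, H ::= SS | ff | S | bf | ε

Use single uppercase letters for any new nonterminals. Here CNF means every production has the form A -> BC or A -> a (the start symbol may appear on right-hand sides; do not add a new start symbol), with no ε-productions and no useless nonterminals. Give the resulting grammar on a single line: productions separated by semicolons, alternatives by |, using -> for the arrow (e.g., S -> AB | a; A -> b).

Nullable: {H}; after ε-elimination: S -> bb | ff | Hbb; H -> S | SS | bf | ff.
After unit-elimination: S -> bb | ff | Hbb; H -> SS | bb | bf | ff | Hbb.
TERM: introduce A -> b, B -> f and substitute in every rule of length ≥2.
BIN: H -> HAA becomes H -> HC, C -> AA; S -> HAA becomes S -> HD, D -> AA.

S -> AA | BB | HD; A -> b; B -> f; C -> AA; D -> AA; H -> AA | AB | BB | HC | SS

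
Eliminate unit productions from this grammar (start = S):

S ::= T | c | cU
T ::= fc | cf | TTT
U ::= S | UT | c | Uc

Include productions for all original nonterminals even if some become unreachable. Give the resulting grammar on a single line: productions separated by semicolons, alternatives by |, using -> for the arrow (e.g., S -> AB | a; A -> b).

Unit productions: S->T, U->S.
Unit pairs (A ⇒* B via units): (S,T), (U,S), (U,T).
S: inherits non-unit rules of {S, T} → TTT | c | cU | cf | fc.
T: inherits non-unit rules of {T} → TTT | cf | fc.
U: inherits non-unit rules of {S, T, U} → TTT | UT | Uc | c | cU | cf | fc.

S -> c | cU | cf | fc | TTT; T -> cf | fc | TTT; U -> c | UT | Uc | cU | cf | fc | TTT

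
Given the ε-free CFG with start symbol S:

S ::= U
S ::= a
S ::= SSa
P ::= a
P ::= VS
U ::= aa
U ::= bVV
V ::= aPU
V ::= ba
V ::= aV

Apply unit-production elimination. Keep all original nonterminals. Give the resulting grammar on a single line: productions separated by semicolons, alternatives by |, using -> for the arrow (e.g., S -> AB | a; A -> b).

Unit productions: S->U.
Unit pairs (A ⇒* B via units): (S,U).
S: inherits non-unit rules of {S, U} → SSa | a | aa | bVV.
P: inherits non-unit rules of {P} → VS | a.
U: inherits non-unit rules of {U} → aa | bVV.
V: inherits non-unit rules of {V} → aPU | aV | ba.

S -> a | aa | SSa | bVV; P -> a | VS; U -> aa | bVV; V -> aV | ba | aPU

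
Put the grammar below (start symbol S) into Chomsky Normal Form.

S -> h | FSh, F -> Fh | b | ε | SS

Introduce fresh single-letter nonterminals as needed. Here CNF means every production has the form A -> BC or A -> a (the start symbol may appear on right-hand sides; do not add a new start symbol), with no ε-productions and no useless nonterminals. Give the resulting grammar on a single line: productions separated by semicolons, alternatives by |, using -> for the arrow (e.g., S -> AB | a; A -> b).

Nullable: {F}; after ε-elimination: S -> h | Sh | FSh; F -> b | h | Fh | SS.
No unit productions to eliminate.
TERM: introduce A -> h and substitute in every rule of length ≥2.
BIN: S -> FSA becomes S -> FB, B -> SA.

S -> h | FB | SA; A -> h; B -> SA; F -> b | h | FA | SS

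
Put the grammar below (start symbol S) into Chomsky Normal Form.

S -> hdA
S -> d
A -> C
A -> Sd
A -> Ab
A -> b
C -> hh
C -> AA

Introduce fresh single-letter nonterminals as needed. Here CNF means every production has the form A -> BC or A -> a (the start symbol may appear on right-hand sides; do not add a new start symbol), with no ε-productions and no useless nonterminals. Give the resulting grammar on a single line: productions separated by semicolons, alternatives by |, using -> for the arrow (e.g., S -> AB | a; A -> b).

No ε-productions.
After unit-elimination: S -> d | hdA; A -> b | AA | Ab | Sd | hh; C -> AA | hh.
TERM: introduce B -> b, D -> d, E -> h and substitute in every rule of length ≥2.
BIN: S -> EDA becomes S -> EF, F -> DA.
Drop unreachable/unproductive: C.

S -> d | EF; A -> b | AA | AB | EE | SD; B -> b; D -> d; E -> h; F -> DA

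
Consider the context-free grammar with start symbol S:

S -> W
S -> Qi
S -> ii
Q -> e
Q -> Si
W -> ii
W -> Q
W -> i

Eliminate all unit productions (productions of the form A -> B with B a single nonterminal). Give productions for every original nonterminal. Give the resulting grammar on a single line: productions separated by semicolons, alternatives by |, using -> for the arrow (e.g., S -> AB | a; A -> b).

S -> e | i | Qi | Si | ii; Q -> e | Si; W -> e | i | Si | ii

Unit productions: S->W, W->Q.
Unit pairs (A ⇒* B via units): (S,Q), (S,W), (W,Q).
S: inherits non-unit rules of {Q, S, W} → Qi | Si | e | i | ii.
Q: inherits non-unit rules of {Q} → Si | e.
W: inherits non-unit rules of {Q, W} → Si | e | i | ii.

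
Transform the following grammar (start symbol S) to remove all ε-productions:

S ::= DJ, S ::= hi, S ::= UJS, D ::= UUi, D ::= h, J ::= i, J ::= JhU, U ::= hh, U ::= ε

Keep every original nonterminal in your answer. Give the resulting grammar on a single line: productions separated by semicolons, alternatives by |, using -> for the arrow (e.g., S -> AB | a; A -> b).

S -> DJ | JS | hi | UJS; D -> h | i | Ui | UUi; J -> i | Jh | JhU; U -> hh

Nullable set: {U}.
S -> UJS: U nullable, giving JS | UJS.
D -> UUi: U, U nullable, giving UUi | Ui | i.
J -> JhU: U nullable, giving Jh | JhU.
Drop U -> ε.
Unchanged (no nullable symbols): S -> DJ; S -> hi; D -> h; J -> i; U -> hh.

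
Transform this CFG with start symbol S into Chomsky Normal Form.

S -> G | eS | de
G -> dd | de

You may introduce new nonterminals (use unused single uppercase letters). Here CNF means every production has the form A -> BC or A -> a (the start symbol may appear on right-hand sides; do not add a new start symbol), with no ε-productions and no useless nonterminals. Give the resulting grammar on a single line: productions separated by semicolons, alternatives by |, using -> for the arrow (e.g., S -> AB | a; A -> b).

S -> AA | AB | BS; A -> d; B -> e

No ε-productions.
After unit-elimination: S -> dd | de | eS; G -> dd | de.
TERM: introduce A -> d, B -> e and substitute in every rule of length ≥2.
Drop unreachable/unproductive: G.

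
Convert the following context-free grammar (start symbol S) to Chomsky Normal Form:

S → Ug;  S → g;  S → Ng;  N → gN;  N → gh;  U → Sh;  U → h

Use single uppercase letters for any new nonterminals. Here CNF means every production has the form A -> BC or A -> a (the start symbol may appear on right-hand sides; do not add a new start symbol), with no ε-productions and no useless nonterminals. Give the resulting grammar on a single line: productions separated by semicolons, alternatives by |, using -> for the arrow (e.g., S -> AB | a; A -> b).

S -> g | NA | UA; A -> g; B -> h; N -> AB | AN; U -> h | SB

No ε-productions.
No unit productions to eliminate.
TERM: introduce A -> g, B -> h and substitute in every rule of length ≥2.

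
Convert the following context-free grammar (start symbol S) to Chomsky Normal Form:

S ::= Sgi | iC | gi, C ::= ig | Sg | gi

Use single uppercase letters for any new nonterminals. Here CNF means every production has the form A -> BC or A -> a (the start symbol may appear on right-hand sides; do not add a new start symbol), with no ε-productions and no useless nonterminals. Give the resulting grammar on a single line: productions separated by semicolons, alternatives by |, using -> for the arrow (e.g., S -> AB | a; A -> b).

S -> AB | BC | SD; A -> g; B -> i; C -> AB | BA | SA; D -> AB

No ε-productions.
No unit productions to eliminate.
TERM: introduce A -> g, B -> i and substitute in every rule of length ≥2.
BIN: S -> SAB becomes S -> SD, D -> AB.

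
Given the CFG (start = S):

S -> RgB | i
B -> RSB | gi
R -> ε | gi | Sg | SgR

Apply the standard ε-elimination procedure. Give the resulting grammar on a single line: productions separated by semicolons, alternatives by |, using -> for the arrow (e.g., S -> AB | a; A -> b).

S -> i | gB | RgB; B -> SB | gi | RSB; R -> Sg | gi | SgR

Nullable set: {R}.
S -> RgB: R nullable, giving RgB | gB.
B -> RSB: R nullable, giving RSB | SB.
Drop R -> ε.
R -> SgR: R nullable, giving Sg | SgR.
Unchanged (no nullable symbols): S -> i; B -> gi; R -> Sg; R -> gi.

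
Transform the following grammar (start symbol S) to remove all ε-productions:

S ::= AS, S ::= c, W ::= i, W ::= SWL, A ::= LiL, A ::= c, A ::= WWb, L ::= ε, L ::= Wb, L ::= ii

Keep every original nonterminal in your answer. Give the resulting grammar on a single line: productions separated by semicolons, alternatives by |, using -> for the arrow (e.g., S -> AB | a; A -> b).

Nullable set: {L}.
A -> LiL: L, L nullable, giving Li | LiL | i | iL.
Drop L -> ε.
W -> SWL: L nullable, giving SW | SWL.
Unchanged (no nullable symbols): S -> AS; S -> c; A -> WWb; A -> c; L -> Wb; L -> ii; W -> i.

S -> c | AS; A -> c | i | Li | iL | LiL | WWb; L -> Wb | ii; W -> i | SW | SWL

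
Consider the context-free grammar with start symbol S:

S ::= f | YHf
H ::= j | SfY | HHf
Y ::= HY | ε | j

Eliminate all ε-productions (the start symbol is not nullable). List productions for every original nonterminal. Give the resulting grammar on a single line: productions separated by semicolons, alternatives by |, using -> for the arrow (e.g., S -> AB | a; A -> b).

Nullable set: {Y}.
S -> YHf: Y nullable, giving Hf | YHf.
H -> SfY: Y nullable, giving Sf | SfY.
Drop Y -> ε.
Y -> HY: Y nullable, giving H | HY.
Unchanged (no nullable symbols): S -> f; H -> HHf; H -> j; Y -> j.

S -> f | Hf | YHf; H -> j | Sf | HHf | SfY; Y -> H | j | HY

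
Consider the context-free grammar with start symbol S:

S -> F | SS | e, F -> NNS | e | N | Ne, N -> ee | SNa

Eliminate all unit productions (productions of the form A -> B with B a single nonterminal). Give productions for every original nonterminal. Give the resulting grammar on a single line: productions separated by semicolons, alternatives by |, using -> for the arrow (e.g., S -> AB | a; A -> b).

S -> e | Ne | SS | ee | NNS | SNa; F -> e | Ne | ee | NNS | SNa; N -> ee | SNa

Unit productions: F->N, S->F.
Unit pairs (A ⇒* B via units): (F,N), (S,F), (S,N).
S: inherits non-unit rules of {F, N, S} → NNS | Ne | SNa | SS | e | ee.
F: inherits non-unit rules of {F, N} → NNS | Ne | SNa | e | ee.
N: inherits non-unit rules of {N} → SNa | ee.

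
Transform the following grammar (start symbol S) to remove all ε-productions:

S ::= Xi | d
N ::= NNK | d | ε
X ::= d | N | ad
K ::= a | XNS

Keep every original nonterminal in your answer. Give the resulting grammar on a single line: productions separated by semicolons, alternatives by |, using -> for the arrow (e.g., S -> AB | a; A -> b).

Nullable set: {N, X}.
S -> Xi: X nullable, giving Xi | i.
K -> XNS: X, N nullable, giving NS | S | XNS | XS.
Drop N -> ε.
N -> NNK: N, N nullable, giving K | NK | NNK.
X -> N: N nullable, giving N.
Unchanged (no nullable symbols): S -> d; K -> a; N -> d; X -> ad; X -> d.

S -> d | i | Xi; K -> S | a | NS | XS | XNS; N -> K | d | NK | NNK; X -> N | d | ad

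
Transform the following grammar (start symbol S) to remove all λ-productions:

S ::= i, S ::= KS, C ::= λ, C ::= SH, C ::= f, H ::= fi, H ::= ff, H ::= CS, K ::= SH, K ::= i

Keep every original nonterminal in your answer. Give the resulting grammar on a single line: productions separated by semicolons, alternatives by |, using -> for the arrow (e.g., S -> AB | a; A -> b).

S -> i | KS; C -> f | SH; H -> S | CS | ff | fi; K -> i | SH

Nullable set: {C}.
Drop C -> λ.
H -> CS: C nullable, giving CS | S.
Unchanged (no nullable symbols): S -> KS; S -> i; C -> SH; C -> f; H -> ff; H -> fi; K -> SH; K -> i.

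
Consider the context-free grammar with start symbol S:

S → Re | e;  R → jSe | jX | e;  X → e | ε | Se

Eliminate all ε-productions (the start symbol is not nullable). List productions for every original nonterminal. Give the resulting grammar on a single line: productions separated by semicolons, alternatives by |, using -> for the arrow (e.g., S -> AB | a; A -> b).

Nullable set: {X}.
R -> jX: X nullable, giving j | jX.
Drop X -> ε.
Unchanged (no nullable symbols): S -> Re; S -> e; R -> e; R -> jSe; X -> Se; X -> e.

S -> e | Re; R -> e | j | jX | jSe; X -> e | Se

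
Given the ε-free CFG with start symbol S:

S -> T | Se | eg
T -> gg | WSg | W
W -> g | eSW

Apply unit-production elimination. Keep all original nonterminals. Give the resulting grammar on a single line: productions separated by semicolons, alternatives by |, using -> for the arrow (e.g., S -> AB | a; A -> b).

Unit productions: S->T, T->W.
Unit pairs (A ⇒* B via units): (S,T), (S,W), (T,W).
S: inherits non-unit rules of {S, T, W} → Se | WSg | eSW | eg | g | gg.
T: inherits non-unit rules of {T, W} → WSg | eSW | g | gg.
W: inherits non-unit rules of {W} → eSW | g.

S -> g | Se | eg | gg | WSg | eSW; T -> g | gg | WSg | eSW; W -> g | eSW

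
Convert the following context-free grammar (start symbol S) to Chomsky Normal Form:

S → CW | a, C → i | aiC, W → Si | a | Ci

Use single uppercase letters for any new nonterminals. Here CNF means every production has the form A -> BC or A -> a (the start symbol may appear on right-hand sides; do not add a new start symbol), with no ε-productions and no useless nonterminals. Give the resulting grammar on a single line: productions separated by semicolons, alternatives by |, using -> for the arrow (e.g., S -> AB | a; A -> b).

S -> a | CW; A -> a; B -> i; C -> i | AD; D -> BC; W -> a | CB | SB

No ε-productions.
No unit productions to eliminate.
TERM: introduce A -> a, B -> i and substitute in every rule of length ≥2.
BIN: C -> ABC becomes C -> AD, D -> BC.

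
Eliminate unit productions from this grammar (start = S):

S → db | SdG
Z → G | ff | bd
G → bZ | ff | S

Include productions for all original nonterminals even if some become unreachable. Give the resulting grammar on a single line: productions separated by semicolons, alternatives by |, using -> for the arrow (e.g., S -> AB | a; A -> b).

S -> db | SdG; G -> bZ | db | ff | SdG; Z -> bZ | bd | db | ff | SdG

Unit productions: G->S, Z->G.
Unit pairs (A ⇒* B via units): (G,S), (Z,G), (Z,S).
S: inherits non-unit rules of {S} → SdG | db.
G: inherits non-unit rules of {G, S} → SdG | bZ | db | ff.
Z: inherits non-unit rules of {G, S, Z} → SdG | bZ | bd | db | ff.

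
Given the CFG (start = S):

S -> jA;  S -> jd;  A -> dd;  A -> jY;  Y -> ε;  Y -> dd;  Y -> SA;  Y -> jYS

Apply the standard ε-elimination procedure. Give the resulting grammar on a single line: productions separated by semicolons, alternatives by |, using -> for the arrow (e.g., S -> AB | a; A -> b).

Nullable set: {Y}.
A -> jY: Y nullable, giving j | jY.
Drop Y -> ε.
Y -> jYS: Y nullable, giving jS | jYS.
Unchanged (no nullable symbols): S -> jA; S -> jd; A -> dd; Y -> SA; Y -> dd.

S -> jA | jd; A -> j | dd | jY; Y -> SA | dd | jS | jYS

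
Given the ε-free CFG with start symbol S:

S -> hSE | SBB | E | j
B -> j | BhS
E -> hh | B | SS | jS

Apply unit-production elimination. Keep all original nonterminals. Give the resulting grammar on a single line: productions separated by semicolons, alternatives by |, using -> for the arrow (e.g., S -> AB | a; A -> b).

S -> j | SS | hh | jS | BhS | SBB | hSE; B -> j | BhS; E -> j | SS | hh | jS | BhS

Unit productions: E->B, S->E.
Unit pairs (A ⇒* B via units): (E,B), (S,B), (S,E).
S: inherits non-unit rules of {B, E, S} → BhS | SBB | SS | hSE | hh | j | jS.
B: inherits non-unit rules of {B} → BhS | j.
E: inherits non-unit rules of {B, E} → BhS | SS | hh | j | jS.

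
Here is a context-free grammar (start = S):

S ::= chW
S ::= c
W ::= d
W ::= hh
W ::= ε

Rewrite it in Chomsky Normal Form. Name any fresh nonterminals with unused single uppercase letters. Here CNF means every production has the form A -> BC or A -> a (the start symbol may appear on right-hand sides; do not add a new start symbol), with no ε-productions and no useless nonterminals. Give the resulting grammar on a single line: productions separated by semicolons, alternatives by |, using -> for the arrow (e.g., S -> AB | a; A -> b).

Nullable: {W}; after ε-elimination: S -> c | ch | chW; W -> d | hh.
No unit productions to eliminate.
TERM: introduce A -> c, B -> h and substitute in every rule of length ≥2.
BIN: S -> ABW becomes S -> AC, C -> BW.

S -> c | AB | AC; A -> c; B -> h; C -> BW; W -> d | BB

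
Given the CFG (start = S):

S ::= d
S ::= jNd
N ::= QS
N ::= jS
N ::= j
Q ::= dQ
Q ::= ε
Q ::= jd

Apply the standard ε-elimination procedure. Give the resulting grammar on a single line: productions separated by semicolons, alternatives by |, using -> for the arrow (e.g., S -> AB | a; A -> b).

S -> d | jNd; N -> S | j | QS | jS; Q -> d | dQ | jd

Nullable set: {Q}.
N -> QS: Q nullable, giving QS | S.
Drop Q -> ε.
Q -> dQ: Q nullable, giving d | dQ.
Unchanged (no nullable symbols): S -> d; S -> jNd; N -> j; N -> jS; Q -> jd.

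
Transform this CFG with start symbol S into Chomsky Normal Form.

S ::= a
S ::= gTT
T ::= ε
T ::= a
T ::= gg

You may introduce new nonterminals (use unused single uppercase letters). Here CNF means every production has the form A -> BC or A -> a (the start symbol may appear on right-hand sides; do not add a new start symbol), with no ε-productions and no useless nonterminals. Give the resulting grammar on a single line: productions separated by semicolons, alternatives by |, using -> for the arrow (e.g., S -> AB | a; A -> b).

S -> a | g | AB | AT; A -> g; B -> TT; T -> a | AA

Nullable: {T}; after ε-elimination: S -> a | g | gT | gTT; T -> a | gg.
No unit productions to eliminate.
TERM: introduce A -> g and substitute in every rule of length ≥2.
BIN: S -> ATT becomes S -> AB, B -> TT.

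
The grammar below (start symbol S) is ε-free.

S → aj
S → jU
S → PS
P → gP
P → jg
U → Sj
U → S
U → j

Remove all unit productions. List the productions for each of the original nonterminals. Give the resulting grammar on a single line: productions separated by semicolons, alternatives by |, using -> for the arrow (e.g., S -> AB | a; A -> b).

S -> PS | aj | jU; P -> gP | jg; U -> j | PS | Sj | aj | jU

Unit productions: U->S.
Unit pairs (A ⇒* B via units): (U,S).
S: inherits non-unit rules of {S} → PS | aj | jU.
P: inherits non-unit rules of {P} → gP | jg.
U: inherits non-unit rules of {S, U} → PS | Sj | aj | j | jU.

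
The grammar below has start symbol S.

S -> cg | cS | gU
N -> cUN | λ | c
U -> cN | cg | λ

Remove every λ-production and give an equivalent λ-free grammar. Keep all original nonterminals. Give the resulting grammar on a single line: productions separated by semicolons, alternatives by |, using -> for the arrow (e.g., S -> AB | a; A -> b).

Nullable set: {N, U}.
S -> gU: U nullable, giving g | gU.
Drop N -> λ.
N -> cUN: U, N nullable, giving c | cN | cU | cUN.
Drop U -> λ.
U -> cN: N nullable, giving c | cN.
Unchanged (no nullable symbols): S -> cS; S -> cg; N -> c; U -> cg.

S -> g | cS | cg | gU; N -> c | cN | cU | cUN; U -> c | cN | cg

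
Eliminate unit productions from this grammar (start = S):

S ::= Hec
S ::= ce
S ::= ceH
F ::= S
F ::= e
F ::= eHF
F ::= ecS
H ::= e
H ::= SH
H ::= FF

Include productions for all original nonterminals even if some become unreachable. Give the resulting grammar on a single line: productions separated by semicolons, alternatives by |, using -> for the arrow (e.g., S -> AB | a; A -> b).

Unit productions: F->S.
Unit pairs (A ⇒* B via units): (F,S).
S: inherits non-unit rules of {S} → Hec | ce | ceH.
F: inherits non-unit rules of {F, S} → Hec | ce | ceH | e | eHF | ecS.
H: inherits non-unit rules of {H} → FF | SH | e.

S -> ce | Hec | ceH; F -> e | ce | Hec | ceH | eHF | ecS; H -> e | FF | SH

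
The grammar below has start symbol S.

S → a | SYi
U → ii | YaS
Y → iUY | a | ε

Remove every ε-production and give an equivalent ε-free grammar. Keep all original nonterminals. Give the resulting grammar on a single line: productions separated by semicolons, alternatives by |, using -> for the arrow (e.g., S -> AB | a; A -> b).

S -> a | Si | SYi; U -> aS | ii | YaS; Y -> a | iU | iUY

Nullable set: {Y}.
S -> SYi: Y nullable, giving SYi | Si.
U -> YaS: Y nullable, giving YaS | aS.
Drop Y -> ε.
Y -> iUY: Y nullable, giving iU | iUY.
Unchanged (no nullable symbols): S -> a; U -> ii; Y -> a.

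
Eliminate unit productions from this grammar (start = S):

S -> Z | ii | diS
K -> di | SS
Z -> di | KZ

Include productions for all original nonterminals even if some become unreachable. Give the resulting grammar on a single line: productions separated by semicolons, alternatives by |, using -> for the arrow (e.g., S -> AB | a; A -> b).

Unit productions: S->Z.
Unit pairs (A ⇒* B via units): (S,Z).
S: inherits non-unit rules of {S, Z} → KZ | di | diS | ii.
K: inherits non-unit rules of {K} → SS | di.
Z: inherits non-unit rules of {Z} → KZ | di.

S -> KZ | di | ii | diS; K -> SS | di; Z -> KZ | di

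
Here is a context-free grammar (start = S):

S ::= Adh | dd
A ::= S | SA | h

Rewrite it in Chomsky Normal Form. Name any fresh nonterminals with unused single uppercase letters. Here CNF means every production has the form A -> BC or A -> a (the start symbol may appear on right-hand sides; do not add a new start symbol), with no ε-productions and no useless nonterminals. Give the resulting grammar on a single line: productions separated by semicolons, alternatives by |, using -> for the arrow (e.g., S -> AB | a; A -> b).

No ε-productions.
After unit-elimination: S -> dd | Adh; A -> h | SA | dd | Adh.
TERM: introduce B -> d, C -> h and substitute in every rule of length ≥2.
BIN: A -> ABC becomes A -> AD, D -> BC; S -> ABC becomes S -> AE, E -> BC.

S -> AE | BB; A -> h | AD | BB | SA; B -> d; C -> h; D -> BC; E -> BC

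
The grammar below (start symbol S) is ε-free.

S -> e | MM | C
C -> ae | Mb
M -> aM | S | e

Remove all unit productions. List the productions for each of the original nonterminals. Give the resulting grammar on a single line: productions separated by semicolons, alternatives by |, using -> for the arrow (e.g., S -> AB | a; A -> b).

S -> e | MM | Mb | ae; C -> Mb | ae; M -> e | MM | Mb | aM | ae

Unit productions: M->S, S->C.
Unit pairs (A ⇒* B via units): (M,C), (M,S), (S,C).
S: inherits non-unit rules of {C, S} → MM | Mb | ae | e.
C: inherits non-unit rules of {C} → Mb | ae.
M: inherits non-unit rules of {C, M, S} → MM | Mb | aM | ae | e.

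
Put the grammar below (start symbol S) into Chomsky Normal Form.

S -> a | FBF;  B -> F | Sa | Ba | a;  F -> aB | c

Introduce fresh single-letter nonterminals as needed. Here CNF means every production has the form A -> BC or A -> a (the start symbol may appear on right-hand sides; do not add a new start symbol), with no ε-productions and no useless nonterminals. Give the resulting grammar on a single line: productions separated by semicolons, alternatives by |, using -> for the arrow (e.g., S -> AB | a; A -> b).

S -> a | FC; A -> a; B -> a | c | AB | BA | SA; C -> BF; F -> c | AB

No ε-productions.
After unit-elimination: S -> a | FBF; B -> a | c | Ba | Sa | aB; F -> c | aB.
TERM: introduce A -> a and substitute in every rule of length ≥2.
BIN: S -> FBF becomes S -> FC, C -> BF.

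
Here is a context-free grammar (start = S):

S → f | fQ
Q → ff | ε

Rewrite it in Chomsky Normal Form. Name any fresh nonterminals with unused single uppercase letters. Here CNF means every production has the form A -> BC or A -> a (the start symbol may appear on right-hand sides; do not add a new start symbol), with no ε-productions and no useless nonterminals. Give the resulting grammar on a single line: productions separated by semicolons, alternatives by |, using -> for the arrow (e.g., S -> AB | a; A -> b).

S -> f | AQ; A -> f; Q -> AA

Nullable: {Q}; after ε-elimination: S -> f | fQ; Q -> ff.
No unit productions to eliminate.
TERM: introduce A -> f and substitute in every rule of length ≥2.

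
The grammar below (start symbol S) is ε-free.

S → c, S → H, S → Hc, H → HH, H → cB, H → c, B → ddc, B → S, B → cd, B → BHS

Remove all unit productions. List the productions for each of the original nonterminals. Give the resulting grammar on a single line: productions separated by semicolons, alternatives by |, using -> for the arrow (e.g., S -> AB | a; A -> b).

S -> c | HH | Hc | cB; B -> c | HH | Hc | cB | cd | BHS | ddc; H -> c | HH | cB

Unit productions: B->S, S->H.
Unit pairs (A ⇒* B via units): (B,H), (B,S), (S,H).
S: inherits non-unit rules of {H, S} → HH | Hc | c | cB.
B: inherits non-unit rules of {B, H, S} → BHS | HH | Hc | c | cB | cd | ddc.
H: inherits non-unit rules of {H} → HH | c | cB.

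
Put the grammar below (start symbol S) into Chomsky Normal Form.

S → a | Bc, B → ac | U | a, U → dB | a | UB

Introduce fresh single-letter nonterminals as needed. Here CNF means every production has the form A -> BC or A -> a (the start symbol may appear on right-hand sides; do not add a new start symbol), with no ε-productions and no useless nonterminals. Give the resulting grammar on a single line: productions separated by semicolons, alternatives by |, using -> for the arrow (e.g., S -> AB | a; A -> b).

No ε-productions.
After unit-elimination: S -> a | Bc; B -> a | UB | ac | dB; U -> a | UB | dB.
TERM: introduce A -> a, C -> c, D -> d and substitute in every rule of length ≥2.

S -> a | BC; A -> a; B -> a | AC | DB | UB; C -> c; D -> d; U -> a | DB | UB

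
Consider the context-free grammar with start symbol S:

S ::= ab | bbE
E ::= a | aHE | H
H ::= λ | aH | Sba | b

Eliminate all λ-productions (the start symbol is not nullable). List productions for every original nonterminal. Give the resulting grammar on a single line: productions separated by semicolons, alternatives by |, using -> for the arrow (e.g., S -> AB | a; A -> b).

S -> ab | bb | bbE; E -> H | a | aE | aH | aHE; H -> a | b | aH | Sba

Nullable set: {E, H}.
S -> bbE: E nullable, giving bb | bbE.
E -> H: H nullable, giving H.
E -> aHE: H, E nullable, giving a | aE | aH | aHE.
Drop H -> λ.
H -> aH: H nullable, giving a | aH.
Unchanged (no nullable symbols): S -> ab; E -> a; H -> Sba; H -> b.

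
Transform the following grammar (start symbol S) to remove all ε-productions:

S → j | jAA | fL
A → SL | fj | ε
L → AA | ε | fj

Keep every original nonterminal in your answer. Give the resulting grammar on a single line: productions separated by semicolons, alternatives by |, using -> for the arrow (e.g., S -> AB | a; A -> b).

S -> f | j | fL | jA | jAA; A -> S | SL | fj; L -> A | AA | fj

Nullable set: {A, L}.
S -> fL: L nullable, giving f | fL.
S -> jAA: A, A nullable, giving j | jA | jAA.
Drop A -> ε.
A -> SL: L nullable, giving S | SL.
Drop L -> ε.
L -> AA: A, A nullable, giving A | AA.
Unchanged (no nullable symbols): S -> j; A -> fj; L -> fj.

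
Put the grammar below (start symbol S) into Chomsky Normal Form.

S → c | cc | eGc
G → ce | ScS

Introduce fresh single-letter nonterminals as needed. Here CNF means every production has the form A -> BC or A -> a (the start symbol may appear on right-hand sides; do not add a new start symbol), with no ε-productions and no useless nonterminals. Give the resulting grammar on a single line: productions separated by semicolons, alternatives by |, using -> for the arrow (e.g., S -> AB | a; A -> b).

S -> c | AA | BD; A -> c; B -> e; C -> AS; D -> GA; G -> AB | SC

No ε-productions.
No unit productions to eliminate.
TERM: introduce A -> c, B -> e and substitute in every rule of length ≥2.
BIN: G -> SAS becomes G -> SC, C -> AS; S -> BGA becomes S -> BD, D -> GA.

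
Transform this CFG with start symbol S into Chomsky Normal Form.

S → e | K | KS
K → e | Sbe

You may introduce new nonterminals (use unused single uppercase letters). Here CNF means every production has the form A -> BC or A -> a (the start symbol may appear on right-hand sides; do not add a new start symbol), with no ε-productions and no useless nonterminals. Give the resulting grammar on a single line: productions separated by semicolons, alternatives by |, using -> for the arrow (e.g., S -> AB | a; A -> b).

S -> e | KS | SD; A -> b; B -> e; C -> AB; D -> AB; K -> e | SC

No ε-productions.
After unit-elimination: S -> e | KS | Sbe; K -> e | Sbe.
TERM: introduce A -> b, B -> e and substitute in every rule of length ≥2.
BIN: K -> SAB becomes K -> SC, C -> AB; S -> SAB becomes S -> SD, D -> AB.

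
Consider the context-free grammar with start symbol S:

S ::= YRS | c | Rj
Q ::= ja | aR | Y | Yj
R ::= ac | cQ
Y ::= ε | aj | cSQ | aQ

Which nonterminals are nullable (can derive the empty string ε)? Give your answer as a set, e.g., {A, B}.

Directly nullable (have an ε-rule): {Y}.
Q is nullable via Q -> Y (every symbol on the right is already known nullable).
Not nullable: R, S — each has a terminal in every rule's right-hand side or depends on a non-nullable symbol.

{Q, Y}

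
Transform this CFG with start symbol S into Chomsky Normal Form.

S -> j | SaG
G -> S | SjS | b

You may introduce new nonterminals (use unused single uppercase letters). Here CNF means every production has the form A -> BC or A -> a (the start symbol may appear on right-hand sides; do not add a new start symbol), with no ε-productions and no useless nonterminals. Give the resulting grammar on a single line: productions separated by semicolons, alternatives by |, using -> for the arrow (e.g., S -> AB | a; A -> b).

S -> j | SE; A -> a; B -> j; C -> AG; D -> BS; E -> AG; G -> b | j | SC | SD

No ε-productions.
After unit-elimination: S -> j | SaG; G -> b | j | SaG | SjS.
TERM: introduce A -> a, B -> j and substitute in every rule of length ≥2.
BIN: G -> SAG becomes G -> SC, C -> AG; G -> SBS becomes G -> SD, D -> BS; S -> SAG becomes S -> SE, E -> AG.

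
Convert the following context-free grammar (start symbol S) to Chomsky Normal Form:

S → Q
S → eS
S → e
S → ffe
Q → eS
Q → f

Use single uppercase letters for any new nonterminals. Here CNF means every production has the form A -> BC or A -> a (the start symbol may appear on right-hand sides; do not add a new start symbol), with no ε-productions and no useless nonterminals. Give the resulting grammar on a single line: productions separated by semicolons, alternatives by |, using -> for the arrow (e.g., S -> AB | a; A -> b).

S -> e | f | AS | BC; A -> e; B -> f; C -> BA

No ε-productions.
After unit-elimination: S -> e | f | eS | ffe; Q -> f | eS.
TERM: introduce A -> e, B -> f and substitute in every rule of length ≥2.
BIN: S -> BBA becomes S -> BC, C -> BA.
Drop unreachable/unproductive: Q.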